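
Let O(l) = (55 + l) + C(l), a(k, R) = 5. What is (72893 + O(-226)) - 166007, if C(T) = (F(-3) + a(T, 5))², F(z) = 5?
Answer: -93185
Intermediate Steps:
C(T) = 100 (C(T) = (5 + 5)² = 10² = 100)
O(l) = 155 + l (O(l) = (55 + l) + 100 = 155 + l)
(72893 + O(-226)) - 166007 = (72893 + (155 - 226)) - 166007 = (72893 - 71) - 166007 = 72822 - 166007 = -93185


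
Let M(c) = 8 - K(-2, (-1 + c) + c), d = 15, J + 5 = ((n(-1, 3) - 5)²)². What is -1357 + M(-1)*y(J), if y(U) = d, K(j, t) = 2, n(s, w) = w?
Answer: -1267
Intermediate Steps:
J = 11 (J = -5 + ((3 - 5)²)² = -5 + ((-2)²)² = -5 + 4² = -5 + 16 = 11)
y(U) = 15
M(c) = 6 (M(c) = 8 - 1*2 = 8 - 2 = 6)
-1357 + M(-1)*y(J) = -1357 + 6*15 = -1357 + 90 = -1267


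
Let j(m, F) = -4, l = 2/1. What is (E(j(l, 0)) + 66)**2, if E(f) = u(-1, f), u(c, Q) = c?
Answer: 4225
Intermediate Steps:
l = 2 (l = 2*1 = 2)
E(f) = -1
(E(j(l, 0)) + 66)**2 = (-1 + 66)**2 = 65**2 = 4225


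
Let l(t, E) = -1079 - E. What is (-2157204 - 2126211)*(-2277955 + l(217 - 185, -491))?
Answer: 9759945264345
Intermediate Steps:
(-2157204 - 2126211)*(-2277955 + l(217 - 185, -491)) = (-2157204 - 2126211)*(-2277955 + (-1079 - 1*(-491))) = -4283415*(-2277955 + (-1079 + 491)) = -4283415*(-2277955 - 588) = -4283415*(-2278543) = 9759945264345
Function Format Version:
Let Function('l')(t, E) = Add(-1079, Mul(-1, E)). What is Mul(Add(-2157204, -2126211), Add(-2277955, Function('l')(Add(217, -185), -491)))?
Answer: 9759945264345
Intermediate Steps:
Mul(Add(-2157204, -2126211), Add(-2277955, Function('l')(Add(217, -185), -491))) = Mul(Add(-2157204, -2126211), Add(-2277955, Add(-1079, Mul(-1, -491)))) = Mul(-4283415, Add(-2277955, Add(-1079, 491))) = Mul(-4283415, Add(-2277955, -588)) = Mul(-4283415, -2278543) = 9759945264345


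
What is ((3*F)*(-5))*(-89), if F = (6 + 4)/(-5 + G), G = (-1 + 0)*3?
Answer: -6675/4 ≈ -1668.8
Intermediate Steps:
G = -3 (G = -1*3 = -3)
F = -5/4 (F = (6 + 4)/(-5 - 3) = 10/(-8) = 10*(-1/8) = -5/4 ≈ -1.2500)
((3*F)*(-5))*(-89) = ((3*(-5/4))*(-5))*(-89) = -15/4*(-5)*(-89) = (75/4)*(-89) = -6675/4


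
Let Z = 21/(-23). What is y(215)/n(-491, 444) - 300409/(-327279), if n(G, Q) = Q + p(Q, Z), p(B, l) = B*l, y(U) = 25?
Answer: 151649539/96874584 ≈ 1.5654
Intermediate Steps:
Z = -21/23 (Z = 21*(-1/23) = -21/23 ≈ -0.91304)
n(G, Q) = 2*Q/23 (n(G, Q) = Q + Q*(-21/23) = Q - 21*Q/23 = 2*Q/23)
y(215)/n(-491, 444) - 300409/(-327279) = 25/(((2/23)*444)) - 300409/(-327279) = 25/(888/23) - 300409*(-1/327279) = 25*(23/888) + 300409/327279 = 575/888 + 300409/327279 = 151649539/96874584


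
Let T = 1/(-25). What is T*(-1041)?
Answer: 1041/25 ≈ 41.640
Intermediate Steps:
T = -1/25 ≈ -0.040000
T*(-1041) = -1/25*(-1041) = 1041/25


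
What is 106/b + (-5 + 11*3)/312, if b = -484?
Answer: -610/4719 ≈ -0.12926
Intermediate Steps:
106/b + (-5 + 11*3)/312 = 106/(-484) + (-5 + 11*3)/312 = 106*(-1/484) + (-5 + 33)*(1/312) = -53/242 + 28*(1/312) = -53/242 + 7/78 = -610/4719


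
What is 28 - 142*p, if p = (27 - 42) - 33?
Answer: 6844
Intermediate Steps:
p = -48 (p = -15 - 33 = -48)
28 - 142*p = 28 - 142*(-48) = 28 + 6816 = 6844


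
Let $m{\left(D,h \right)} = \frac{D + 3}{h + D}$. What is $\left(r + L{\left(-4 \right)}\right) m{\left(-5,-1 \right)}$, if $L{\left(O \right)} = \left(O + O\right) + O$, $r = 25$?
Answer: $\frac{13}{3} \approx 4.3333$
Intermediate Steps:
$m{\left(D,h \right)} = \frac{3 + D}{D + h}$
$L{\left(O \right)} = 3 O$ ($L{\left(O \right)} = 2 O + O = 3 O$)
$\left(r + L{\left(-4 \right)}\right) m{\left(-5,-1 \right)} = \left(25 + 3 \left(-4\right)\right) \frac{3 - 5}{-5 - 1} = \left(25 - 12\right) \frac{1}{-6} \left(-2\right) = 13 \left(\left(- \frac{1}{6}\right) \left(-2\right)\right) = 13 \cdot \frac{1}{3} = \frac{13}{3}$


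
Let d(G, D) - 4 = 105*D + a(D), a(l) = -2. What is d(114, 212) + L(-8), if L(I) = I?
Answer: 22254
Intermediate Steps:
d(G, D) = 2 + 105*D (d(G, D) = 4 + (105*D - 2) = 4 + (-2 + 105*D) = 2 + 105*D)
d(114, 212) + L(-8) = (2 + 105*212) - 8 = (2 + 22260) - 8 = 22262 - 8 = 22254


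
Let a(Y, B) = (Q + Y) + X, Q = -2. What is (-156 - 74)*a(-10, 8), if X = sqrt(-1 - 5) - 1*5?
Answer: 3910 - 230*I*sqrt(6) ≈ 3910.0 - 563.38*I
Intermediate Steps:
X = -5 + I*sqrt(6) (X = sqrt(-6) - 5 = I*sqrt(6) - 5 = -5 + I*sqrt(6) ≈ -5.0 + 2.4495*I)
a(Y, B) = -7 + Y + I*sqrt(6) (a(Y, B) = (-2 + Y) + (-5 + I*sqrt(6)) = -7 + Y + I*sqrt(6))
(-156 - 74)*a(-10, 8) = (-156 - 74)*(-7 - 10 + I*sqrt(6)) = -230*(-17 + I*sqrt(6)) = 3910 - 230*I*sqrt(6)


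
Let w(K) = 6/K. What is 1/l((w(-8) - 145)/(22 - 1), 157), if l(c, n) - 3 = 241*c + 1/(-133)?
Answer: -228/380683 ≈ -0.00059892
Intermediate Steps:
l(c, n) = 398/133 + 241*c (l(c, n) = 3 + (241*c + 1/(-133)) = 3 + (241*c - 1/133) = 3 + (-1/133 + 241*c) = 398/133 + 241*c)
1/l((w(-8) - 145)/(22 - 1), 157) = 1/(398/133 + 241*((6/(-8) - 145)/(22 - 1))) = 1/(398/133 + 241*((6*(-1/8) - 145)/21)) = 1/(398/133 + 241*((-3/4 - 145)*(1/21))) = 1/(398/133 + 241*(-583/4*1/21)) = 1/(398/133 + 241*(-583/84)) = 1/(398/133 - 140503/84) = 1/(-380683/228) = -228/380683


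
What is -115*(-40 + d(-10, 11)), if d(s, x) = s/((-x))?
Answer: 49450/11 ≈ 4495.5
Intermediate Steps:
d(s, x) = -s/x (d(s, x) = s*(-1/x) = -s/x)
-115*(-40 + d(-10, 11)) = -115*(-40 - 1*(-10)/11) = -115*(-40 - 1*(-10)*1/11) = -115*(-40 + 10/11) = -115*(-430/11) = 49450/11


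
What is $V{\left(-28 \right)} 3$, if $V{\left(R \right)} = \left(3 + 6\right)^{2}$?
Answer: $243$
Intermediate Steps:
$V{\left(R \right)} = 81$ ($V{\left(R \right)} = 9^{2} = 81$)
$V{\left(-28 \right)} 3 = 81 \cdot 3 = 243$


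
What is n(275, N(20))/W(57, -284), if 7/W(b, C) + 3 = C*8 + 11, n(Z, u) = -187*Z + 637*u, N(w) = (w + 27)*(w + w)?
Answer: -2594849640/7 ≈ -3.7069e+8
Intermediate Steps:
N(w) = 2*w*(27 + w) (N(w) = (27 + w)*(2*w) = 2*w*(27 + w))
W(b, C) = 7/(8 + 8*C) (W(b, C) = 7/(-3 + (C*8 + 11)) = 7/(-3 + (8*C + 11)) = 7/(-3 + (11 + 8*C)) = 7/(8 + 8*C))
n(275, N(20))/W(57, -284) = (-187*275 + 637*(2*20*(27 + 20)))/((7/(8*(1 - 284)))) = (-51425 + 637*(2*20*47))/(((7/8)/(-283))) = (-51425 + 637*1880)/(((7/8)*(-1/283))) = (-51425 + 1197560)/(-7/2264) = 1146135*(-2264/7) = -2594849640/7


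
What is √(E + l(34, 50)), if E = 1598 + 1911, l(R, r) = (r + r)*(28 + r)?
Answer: √11309 ≈ 106.34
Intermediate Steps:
l(R, r) = 2*r*(28 + r) (l(R, r) = (2*r)*(28 + r) = 2*r*(28 + r))
E = 3509
√(E + l(34, 50)) = √(3509 + 2*50*(28 + 50)) = √(3509 + 2*50*78) = √(3509 + 7800) = √11309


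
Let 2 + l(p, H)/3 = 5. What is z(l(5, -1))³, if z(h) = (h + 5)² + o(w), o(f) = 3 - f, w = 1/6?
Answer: 1697936057/216 ≈ 7.8608e+6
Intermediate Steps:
l(p, H) = 9 (l(p, H) = -6 + 3*5 = -6 + 15 = 9)
w = ⅙ ≈ 0.16667
z(h) = 17/6 + (5 + h)² (z(h) = (h + 5)² + (3 - 1*⅙) = (5 + h)² + (3 - ⅙) = (5 + h)² + 17/6 = 17/6 + (5 + h)²)
z(l(5, -1))³ = (17/6 + (5 + 9)²)³ = (17/6 + 14²)³ = (17/6 + 196)³ = (1193/6)³ = 1697936057/216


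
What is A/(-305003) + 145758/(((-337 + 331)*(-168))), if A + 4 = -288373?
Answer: 7457885215/51240504 ≈ 145.55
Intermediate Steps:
A = -288377 (A = -4 - 288373 = -288377)
A/(-305003) + 145758/(((-337 + 331)*(-168))) = -288377/(-305003) + 145758/(((-337 + 331)*(-168))) = -288377*(-1/305003) + 145758/((-6*(-168))) = 288377/305003 + 145758/1008 = 288377/305003 + 145758*(1/1008) = 288377/305003 + 24293/168 = 7457885215/51240504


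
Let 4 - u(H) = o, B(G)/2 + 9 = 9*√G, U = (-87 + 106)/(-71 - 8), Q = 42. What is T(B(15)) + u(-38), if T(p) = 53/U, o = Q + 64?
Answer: -6125/19 ≈ -322.37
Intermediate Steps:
U = -19/79 (U = 19/(-79) = 19*(-1/79) = -19/79 ≈ -0.24051)
B(G) = -18 + 18*√G (B(G) = -18 + 2*(9*√G) = -18 + 18*√G)
o = 106 (o = 42 + 64 = 106)
T(p) = -4187/19 (T(p) = 53/(-19/79) = 53*(-79/19) = -4187/19)
u(H) = -102 (u(H) = 4 - 1*106 = 4 - 106 = -102)
T(B(15)) + u(-38) = -4187/19 - 102 = -6125/19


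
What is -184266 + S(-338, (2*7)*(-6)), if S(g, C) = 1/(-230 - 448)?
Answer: -124932349/678 ≈ -1.8427e+5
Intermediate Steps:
S(g, C) = -1/678 (S(g, C) = 1/(-678) = -1/678)
-184266 + S(-338, (2*7)*(-6)) = -184266 - 1/678 = -124932349/678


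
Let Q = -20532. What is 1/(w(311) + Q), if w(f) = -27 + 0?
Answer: -1/20559 ≈ -4.8640e-5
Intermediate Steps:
w(f) = -27
1/(w(311) + Q) = 1/(-27 - 20532) = 1/(-20559) = -1/20559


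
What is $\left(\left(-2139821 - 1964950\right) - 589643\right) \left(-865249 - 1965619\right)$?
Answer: $13289266371352$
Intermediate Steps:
$\left(\left(-2139821 - 1964950\right) - 589643\right) \left(-865249 - 1965619\right) = \left(\left(-2139821 - 1964950\right) - 589643\right) \left(-2830868\right) = \left(-4104771 - 589643\right) \left(-2830868\right) = \left(-4694414\right) \left(-2830868\right) = 13289266371352$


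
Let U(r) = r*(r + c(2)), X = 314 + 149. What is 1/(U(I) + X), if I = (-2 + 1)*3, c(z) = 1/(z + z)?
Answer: 4/1885 ≈ 0.0021220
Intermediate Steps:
c(z) = 1/(2*z)
X = 463
I = -3 (I = -1*3 = -3)
U(r) = r*(¼ + r) (U(r) = r*(r + (½)/2) = r*(r + (½)*(½)) = r*(r + ¼) = r*(¼ + r))
1/(U(I) + X) = 1/(-3*(¼ - 3) + 463) = 1/(-3*(-11/4) + 463) = 1/(33/4 + 463) = 1/(1885/4) = 4/1885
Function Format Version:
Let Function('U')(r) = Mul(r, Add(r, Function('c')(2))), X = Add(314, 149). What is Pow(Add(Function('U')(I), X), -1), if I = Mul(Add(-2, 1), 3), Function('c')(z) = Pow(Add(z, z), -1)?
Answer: Rational(4, 1885) ≈ 0.0021220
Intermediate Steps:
Function('c')(z) = Mul(Rational(1, 2), Pow(z, -1)) (Function('c')(z) = Pow(Mul(2, z), -1) = Mul(Rational(1, 2), Pow(z, -1)))
X = 463
I = -3 (I = Mul(-1, 3) = -3)
Function('U')(r) = Mul(r, Add(Rational(1, 4), r)) (Function('U')(r) = Mul(r, Add(r, Mul(Rational(1, 2), Pow(2, -1)))) = Mul(r, Add(r, Mul(Rational(1, 2), Rational(1, 2)))) = Mul(r, Add(r, Rational(1, 4))) = Mul(r, Add(Rational(1, 4), r)))
Pow(Add(Function('U')(I), X), -1) = Pow(Add(Mul(-3, Add(Rational(1, 4), -3)), 463), -1) = Pow(Add(Mul(-3, Rational(-11, 4)), 463), -1) = Pow(Add(Rational(33, 4), 463), -1) = Pow(Rational(1885, 4), -1) = Rational(4, 1885)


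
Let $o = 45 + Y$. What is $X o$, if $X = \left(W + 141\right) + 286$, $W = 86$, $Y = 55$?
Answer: $51300$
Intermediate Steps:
$o = 100$ ($o = 45 + 55 = 100$)
$X = 513$ ($X = \left(86 + 141\right) + 286 = 227 + 286 = 513$)
$X o = 513 \cdot 100 = 51300$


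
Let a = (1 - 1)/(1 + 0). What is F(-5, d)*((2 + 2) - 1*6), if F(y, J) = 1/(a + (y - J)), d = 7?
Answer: 1/6 ≈ 0.16667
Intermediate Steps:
a = 0 (a = 0/1 = 0*1 = 0)
F(y, J) = 1/(y - J) (F(y, J) = 1/(0 + (y - J)) = 1/(y - J))
F(-5, d)*((2 + 2) - 1*6) = ((2 + 2) - 1*6)/(-5 - 1*7) = (4 - 6)/(-5 - 7) = -2/(-12) = -1/12*(-2) = 1/6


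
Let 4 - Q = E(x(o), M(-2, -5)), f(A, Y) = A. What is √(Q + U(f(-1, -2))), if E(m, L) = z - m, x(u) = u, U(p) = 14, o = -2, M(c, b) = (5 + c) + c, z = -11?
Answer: 3*√3 ≈ 5.1962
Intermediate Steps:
M(c, b) = 5 + 2*c
E(m, L) = -11 - m
Q = 13 (Q = 4 - (-11 - 1*(-2)) = 4 - (-11 + 2) = 4 - 1*(-9) = 4 + 9 = 13)
√(Q + U(f(-1, -2))) = √(13 + 14) = √27 = 3*√3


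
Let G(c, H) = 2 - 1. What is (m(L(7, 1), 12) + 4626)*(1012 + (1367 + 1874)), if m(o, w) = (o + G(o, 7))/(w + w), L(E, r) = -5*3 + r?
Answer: 472129783/24 ≈ 1.9672e+7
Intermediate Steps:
G(c, H) = 1
L(E, r) = -15 + r
m(o, w) = (1 + o)/(2*w) (m(o, w) = (o + 1)/(w + w) = (1 + o)/((2*w)) = (1 + o)*(1/(2*w)) = (1 + o)/(2*w))
(m(L(7, 1), 12) + 4626)*(1012 + (1367 + 1874)) = ((1/2)*(1 + (-15 + 1))/12 + 4626)*(1012 + (1367 + 1874)) = ((1/2)*(1/12)*(1 - 14) + 4626)*(1012 + 3241) = ((1/2)*(1/12)*(-13) + 4626)*4253 = (-13/24 + 4626)*4253 = (111011/24)*4253 = 472129783/24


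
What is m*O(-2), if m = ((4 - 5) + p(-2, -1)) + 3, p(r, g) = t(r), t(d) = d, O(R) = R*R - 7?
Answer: 0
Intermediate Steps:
O(R) = -7 + R² (O(R) = R² - 7 = -7 + R²)
p(r, g) = r
m = 0 (m = ((4 - 5) - 2) + 3 = (-1 - 2) + 3 = -3 + 3 = 0)
m*O(-2) = 0*(-7 + (-2)²) = 0*(-7 + 4) = 0*(-3) = 0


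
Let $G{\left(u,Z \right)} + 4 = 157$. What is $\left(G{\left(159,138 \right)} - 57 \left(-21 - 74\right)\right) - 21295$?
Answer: $-15727$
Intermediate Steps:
$G{\left(u,Z \right)} = 153$ ($G{\left(u,Z \right)} = -4 + 157 = 153$)
$\left(G{\left(159,138 \right)} - 57 \left(-21 - 74\right)\right) - 21295 = \left(153 - 57 \left(-21 - 74\right)\right) - 21295 = \left(153 - -5415\right) - 21295 = \left(153 + 5415\right) - 21295 = 5568 - 21295 = -15727$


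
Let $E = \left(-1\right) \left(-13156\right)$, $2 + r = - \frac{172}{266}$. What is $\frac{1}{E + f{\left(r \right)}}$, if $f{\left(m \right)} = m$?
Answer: $\frac{133}{1749396} \approx 7.6026 \cdot 10^{-5}$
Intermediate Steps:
$r = - \frac{352}{133}$ ($r = -2 - \frac{172}{266} = -2 - \frac{86}{133} = - \frac{352}{133} \approx -2.6466$)
$E = 13156$
$\frac{1}{E + f{\left(r \right)}} = \frac{1}{13156 - \frac{352}{133}} = \frac{1}{\frac{1749396}{133}} = \frac{133}{1749396}$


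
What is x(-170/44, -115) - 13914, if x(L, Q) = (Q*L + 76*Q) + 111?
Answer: -486171/22 ≈ -22099.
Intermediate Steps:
x(L, Q) = 111 + 76*Q + L*Q (x(L, Q) = (L*Q + 76*Q) + 111 = (76*Q + L*Q) + 111 = 111 + 76*Q + L*Q)
x(-170/44, -115) - 13914 = (111 + 76*(-115) - 170/44*(-115)) - 13914 = (111 - 8740 - 170*1/44*(-115)) - 13914 = (111 - 8740 - 85/22*(-115)) - 13914 = (111 - 8740 + 9775/22) - 13914 = -180063/22 - 13914 = -486171/22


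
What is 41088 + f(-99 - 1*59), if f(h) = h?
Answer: 40930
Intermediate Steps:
41088 + f(-99 - 1*59) = 41088 + (-99 - 1*59) = 41088 + (-99 - 59) = 41088 - 158 = 40930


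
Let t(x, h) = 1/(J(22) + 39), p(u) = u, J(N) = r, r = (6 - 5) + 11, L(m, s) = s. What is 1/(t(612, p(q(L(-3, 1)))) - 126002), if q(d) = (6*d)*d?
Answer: -51/6426101 ≈ -7.9364e-6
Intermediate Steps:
q(d) = 6*d**2
r = 12 (r = 1 + 11 = 12)
J(N) = 12
t(x, h) = 1/51 (t(x, h) = 1/(12 + 39) = 1/51)
1/(t(612, p(q(L(-3, 1)))) - 126002) = 1/(1/51 - 126002) = 1/(-6426101/51) = -51/6426101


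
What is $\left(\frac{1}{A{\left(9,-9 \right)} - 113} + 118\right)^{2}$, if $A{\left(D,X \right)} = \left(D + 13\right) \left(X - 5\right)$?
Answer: $\frac{2467804329}{177241} \approx 13923.0$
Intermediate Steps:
$A{\left(D,X \right)} = \left(-5 + X\right) \left(13 + D\right)$ ($A{\left(D,X \right)} = \left(13 + D\right) \left(-5 + X\right) = \left(-5 + X\right) \left(13 + D\right)$)
$\left(\frac{1}{A{\left(9,-9 \right)} - 113} + 118\right)^{2} = \left(\frac{1}{\left(-65 - 45 + 13 \left(-9\right) + 9 \left(-9\right)\right) - 113} + 118\right)^{2} = \left(\frac{1}{\left(-65 - 45 - 117 - 81\right) - 113} + 118\right)^{2} = \left(\frac{1}{-308 - 113} + 118\right)^{2} = \left(\frac{1}{-421} + 118\right)^{2} = \left(- \frac{1}{421} + 118\right)^{2} = \left(\frac{49677}{421}\right)^{2} = \frac{2467804329}{177241}$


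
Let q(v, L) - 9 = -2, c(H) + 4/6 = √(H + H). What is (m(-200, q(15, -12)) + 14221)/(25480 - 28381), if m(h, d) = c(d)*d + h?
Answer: -42049/8703 - 7*√14/2901 ≈ -4.8406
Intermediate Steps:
c(H) = -⅔ + √2*√H (c(H) = -⅔ + √(H + H) = -⅔ + √(2*H) = -⅔ + √2*√H)
q(v, L) = 7 (q(v, L) = 9 - 2 = 7)
m(h, d) = h + d*(-⅔ + √2*√d) (m(h, d) = (-⅔ + √2*√d)*d + h = d*(-⅔ + √2*√d) + h = h + d*(-⅔ + √2*√d))
(m(-200, q(15, -12)) + 14221)/(25480 - 28381) = ((-200 - ⅔*7 + √2*7^(3/2)) + 14221)/(25480 - 28381) = ((-200 - 14/3 + √2*(7*√7)) + 14221)/(-2901) = ((-200 - 14/3 + 7*√14) + 14221)*(-1/2901) = ((-614/3 + 7*√14) + 14221)*(-1/2901) = (42049/3 + 7*√14)*(-1/2901) = -42049/8703 - 7*√14/2901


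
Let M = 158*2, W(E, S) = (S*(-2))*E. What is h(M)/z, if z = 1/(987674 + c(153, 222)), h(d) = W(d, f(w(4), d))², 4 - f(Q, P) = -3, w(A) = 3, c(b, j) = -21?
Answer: 19330123281728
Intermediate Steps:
f(Q, P) = 7 (f(Q, P) = 4 - 1*(-3) = 4 + 3 = 7)
W(E, S) = -2*E*S (W(E, S) = (-2*S)*E = -2*E*S)
M = 316
h(d) = 196*d² (h(d) = (-2*d*7)² = (-14*d)² = 196*d²)
z = 1/987653 (z = 1/(987674 - 21) = 1/987653 ≈ 1.0125e-6)
h(M)/z = (196*316²)/(1/987653) = (196*99856)*987653 = 19571776*987653 = 19330123281728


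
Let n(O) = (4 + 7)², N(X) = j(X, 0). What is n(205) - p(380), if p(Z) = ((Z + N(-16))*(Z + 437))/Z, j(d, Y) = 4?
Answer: -3523/5 ≈ -704.60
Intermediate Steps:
N(X) = 4
n(O) = 121 (n(O) = 11² = 121)
p(Z) = (4 + Z)*(437 + Z)/Z (p(Z) = ((Z + 4)*(Z + 437))/Z = ((4 + Z)*(437 + Z))/Z = (4 + Z)*(437 + Z)/Z)
n(205) - p(380) = 121 - (441 + 380 + 1748/380) = 121 - (441 + 380 + 1748*(1/380)) = 121 - (441 + 380 + 23/5) = 121 - 1*4128/5 = 121 - 4128/5 = -3523/5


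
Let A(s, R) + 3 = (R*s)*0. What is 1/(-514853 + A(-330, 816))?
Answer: -1/514856 ≈ -1.9423e-6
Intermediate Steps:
A(s, R) = -3 (A(s, R) = -3 + (R*s)*0 = -3 + 0 = -3)
1/(-514853 + A(-330, 816)) = 1/(-514853 - 3) = 1/(-514856) = -1/514856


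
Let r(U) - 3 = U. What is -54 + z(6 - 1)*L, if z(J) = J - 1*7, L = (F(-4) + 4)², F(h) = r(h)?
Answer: -72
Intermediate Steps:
r(U) = 3 + U
F(h) = 3 + h
L = 9 (L = ((3 - 4) + 4)² = (-1 + 4)² = 3² = 9)
z(J) = -7 + J (z(J) = J - 7 = -7 + J)
-54 + z(6 - 1)*L = -54 + (-7 + (6 - 1))*9 = -54 + (-7 + 5)*9 = -54 - 2*9 = -54 - 18 = -72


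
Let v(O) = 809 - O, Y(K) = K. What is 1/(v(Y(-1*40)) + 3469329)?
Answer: 1/3470178 ≈ 2.8817e-7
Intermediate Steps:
1/(v(Y(-1*40)) + 3469329) = 1/((809 - (-1)*40) + 3469329) = 1/((809 - 1*(-40)) + 3469329) = 1/((809 + 40) + 3469329) = 1/(849 + 3469329) = 1/3470178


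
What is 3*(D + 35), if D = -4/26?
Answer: 1359/13 ≈ 104.54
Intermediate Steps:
D = -2/13 (D = -4*1/26 = -2/13 ≈ -0.15385)
3*(D + 35) = 3*(-2/13 + 35) = 3*(453/13) = 1359/13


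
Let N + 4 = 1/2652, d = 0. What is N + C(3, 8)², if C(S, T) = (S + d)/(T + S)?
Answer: -1259579/320892 ≈ -3.9252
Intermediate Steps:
C(S, T) = S/(S + T) (C(S, T) = (S + 0)/(T + S) = S/(S + T))
N = -10607/2652 (N = -4 + 1/2652 = -10607/2652 ≈ -3.9996)
N + C(3, 8)² = -10607/2652 + (3/(3 + 8))² = -10607/2652 + (3/11)² = -10607/2652 + 9/121 = -1259579/320892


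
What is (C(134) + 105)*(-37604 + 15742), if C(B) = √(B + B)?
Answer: -2295510 - 43724*√67 ≈ -2.6534e+6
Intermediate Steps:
C(B) = √2*√B (C(B) = √(2*B) = √2*√B)
(C(134) + 105)*(-37604 + 15742) = (√2*√134 + 105)*(-37604 + 15742) = (2*√67 + 105)*(-21862) = (105 + 2*√67)*(-21862) = -2295510 - 43724*√67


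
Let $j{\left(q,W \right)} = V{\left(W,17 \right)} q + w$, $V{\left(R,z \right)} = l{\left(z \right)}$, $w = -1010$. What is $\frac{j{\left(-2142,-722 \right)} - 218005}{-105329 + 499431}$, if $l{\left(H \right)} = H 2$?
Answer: $- \frac{291843}{394102} \approx -0.74053$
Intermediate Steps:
$l{\left(H \right)} = 2 H$
$V{\left(R,z \right)} = 2 z$
$j{\left(q,W \right)} = -1010 + 34 q$ ($j{\left(q,W \right)} = 2 \cdot 17 q - 1010 = 34 q - 1010 = -1010 + 34 q$)
$\frac{j{\left(-2142,-722 \right)} - 218005}{-105329 + 499431} = \frac{\left(-1010 + 34 \left(-2142\right)\right) - 218005}{-105329 + 499431} = \frac{\left(-1010 - 72828\right) - 218005}{394102} = \left(-73838 - 218005\right) \frac{1}{394102} = \left(-291843\right) \frac{1}{394102} = - \frac{291843}{394102}$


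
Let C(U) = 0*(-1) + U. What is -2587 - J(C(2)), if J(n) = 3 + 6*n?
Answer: -2602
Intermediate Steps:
C(U) = U (C(U) = 0 + U = U)
-2587 - J(C(2)) = -2587 - (3 + 6*2) = -2587 - (3 + 12) = -2587 - 1*15 = -2587 - 15 = -2602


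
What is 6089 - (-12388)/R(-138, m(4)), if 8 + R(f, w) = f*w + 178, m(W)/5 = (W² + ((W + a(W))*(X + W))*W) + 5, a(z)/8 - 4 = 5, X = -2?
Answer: 660409843/108460 ≈ 6089.0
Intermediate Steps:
a(z) = 72 (a(z) = 32 + 8*5 = 32 + 40 = 72)
m(W) = 25 + 5*W² + 5*W*(-2 + W)*(72 + W) (m(W) = 5*((W² + ((W + 72)*(-2 + W))*W) + 5) = 5*((W² + ((72 + W)*(-2 + W))*W) + 5) = 5*((W² + ((-2 + W)*(72 + W))*W) + 5) = 5*((W² + W*(-2 + W)*(72 + W)) + 5) = 5*(5 + W² + W*(-2 + W)*(72 + W)) = 25 + 5*W² + 5*W*(-2 + W)*(72 + W))
R(f, w) = 170 + f*w (R(f, w) = -8 + (f*w + 178) = -8 + (178 + f*w) = 170 + f*w)
6089 - (-12388)/R(-138, m(4)) = 6089 - (-12388)/(170 - 138*(25 - 720*4 + 5*4³ + 355*4²)) = 6089 - (-12388)/(170 - 138*(25 - 2880 + 5*64 + 355*16)) = 6089 - (-12388)/(170 - 138*(25 - 2880 + 320 + 5680)) = 6089 - (-12388)/(170 - 138*3145) = 6089 - (-12388)/(170 - 434010) = 6089 - (-12388)/(-433840) = 6089 - (-12388)*(-1)/433840 = 6089 - 1*3097/108460 = 6089 - 3097/108460 = 660409843/108460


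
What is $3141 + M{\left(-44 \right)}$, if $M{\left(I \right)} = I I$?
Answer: $5077$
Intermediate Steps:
$M{\left(I \right)} = I^{2}$
$3141 + M{\left(-44 \right)} = 3141 + \left(-44\right)^{2} = 3141 + 1936 = 5077$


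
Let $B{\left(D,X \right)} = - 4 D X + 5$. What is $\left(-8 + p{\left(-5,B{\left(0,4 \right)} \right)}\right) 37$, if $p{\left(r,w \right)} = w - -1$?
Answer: $-74$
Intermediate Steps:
$B{\left(D,X \right)} = 5 - 4 D X$ ($B{\left(D,X \right)} = - 4 D X + 5 = 5 - 4 D X$)
$p{\left(r,w \right)} = 1 + w$ ($p{\left(r,w \right)} = w + 1 = 1 + w$)
$\left(-8 + p{\left(-5,B{\left(0,4 \right)} \right)}\right) 37 = \left(-8 + \left(1 + \left(5 - 0 \cdot 4\right)\right)\right) 37 = \left(-8 + \left(1 + \left(5 + 0\right)\right)\right) 37 = \left(-8 + \left(1 + 5\right)\right) 37 = \left(-8 + 6\right) 37 = \left(-2\right) 37 = -74$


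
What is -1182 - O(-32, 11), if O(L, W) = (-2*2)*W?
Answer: -1138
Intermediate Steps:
O(L, W) = -4*W
-1182 - O(-32, 11) = -1182 - (-4)*11 = -1182 - 1*(-44) = -1182 + 44 = -1138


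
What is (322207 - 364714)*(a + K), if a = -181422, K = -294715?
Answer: 20239155459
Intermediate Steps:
(322207 - 364714)*(a + K) = (322207 - 364714)*(-181422 - 294715) = -42507*(-476137) = 20239155459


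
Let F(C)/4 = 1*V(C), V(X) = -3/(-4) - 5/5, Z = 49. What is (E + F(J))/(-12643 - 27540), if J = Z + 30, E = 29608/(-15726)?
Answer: 22667/315958929 ≈ 7.1740e-5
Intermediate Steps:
E = -14804/7863 (E = 29608*(-1/15726) = -14804/7863 ≈ -1.8827)
V(X) = -¼ (V(X) = -3*(-¼) - 5*⅕ = ¾ - 1 = -¼)
J = 79 (J = 49 + 30 = 79)
F(C) = -1 (F(C) = 4*(1*(-¼)) = 4*(-¼) = -1)
(E + F(J))/(-12643 - 27540) = (-14804/7863 - 1)/(-12643 - 27540) = -22667/7863/(-40183) = -22667/7863*(-1/40183) = 22667/315958929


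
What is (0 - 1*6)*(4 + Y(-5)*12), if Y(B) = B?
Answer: 336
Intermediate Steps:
(0 - 1*6)*(4 + Y(-5)*12) = (0 - 1*6)*(4 - 5*12) = (0 - 6)*(4 - 60) = -6*(-56) = 336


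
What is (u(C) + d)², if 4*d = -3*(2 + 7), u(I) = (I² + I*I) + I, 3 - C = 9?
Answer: 56169/16 ≈ 3510.6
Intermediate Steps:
C = -6 (C = 3 - 1*9 = 3 - 9 = -6)
u(I) = I + 2*I² (u(I) = (I² + I²) + I = 2*I² + I = I + 2*I²)
d = -27/4 (d = (-3*(2 + 7))/4 = (-3*9)/4 = (¼)*(-27) = -27/4 ≈ -6.7500)
(u(C) + d)² = (-6*(1 + 2*(-6)) - 27/4)² = (-6*(1 - 12) - 27/4)² = (-6*(-11) - 27/4)² = (66 - 27/4)² = (237/4)² = 56169/16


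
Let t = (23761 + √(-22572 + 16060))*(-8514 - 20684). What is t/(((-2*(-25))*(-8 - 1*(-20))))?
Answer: -346886839/300 - 14599*I*√407/75 ≈ -1.1563e+6 - 3927.0*I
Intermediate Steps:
t = -693773678 - 116792*I*√407 (t = (23761 + √(-6512))*(-29198) = (23761 + 4*I*√407)*(-29198) = -693773678 - 116792*I*√407 ≈ -6.9377e+8 - 2.3562e+6*I)
t/(((-2*(-25))*(-8 - 1*(-20)))) = (-693773678 - 116792*I*√407)/(((-2*(-25))*(-8 - 1*(-20)))) = (-693773678 - 116792*I*√407)/((50*(-8 + 20))) = (-693773678 - 116792*I*√407)/((50*12)) = (-693773678 - 116792*I*√407)/600 = (-693773678 - 116792*I*√407)*(1/600) = -346886839/300 - 14599*I*√407/75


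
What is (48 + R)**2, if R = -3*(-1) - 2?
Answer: 2401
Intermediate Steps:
R = 1 (R = 3 - 2 = 1)
(48 + R)**2 = (48 + 1)**2 = 49**2 = 2401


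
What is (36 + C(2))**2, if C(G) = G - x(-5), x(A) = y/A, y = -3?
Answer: 34969/25 ≈ 1398.8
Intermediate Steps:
x(A) = -3/A
C(G) = -3/5 + G (C(G) = G - (-3)/(-5) = G - (-3)*(-1)/5 = G - 1*3/5 = G - 3/5 = -3/5 + G)
(36 + C(2))**2 = (36 + (-3/5 + 2))**2 = (36 + 7/5)**2 = (187/5)**2 = 34969/25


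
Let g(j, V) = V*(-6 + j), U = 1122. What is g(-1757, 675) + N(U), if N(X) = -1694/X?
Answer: -60691352/51 ≈ -1.1900e+6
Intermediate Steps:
g(-1757, 675) + N(U) = 675*(-6 - 1757) - 1694/1122 = 675*(-1763) - 1694*1/1122 = -1190025 - 77/51 = -60691352/51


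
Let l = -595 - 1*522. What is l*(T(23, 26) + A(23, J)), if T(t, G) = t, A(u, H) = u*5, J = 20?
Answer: -154146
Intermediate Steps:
A(u, H) = 5*u
l = -1117 (l = -595 - 522 = -1117)
l*(T(23, 26) + A(23, J)) = -1117*(23 + 5*23) = -1117*(23 + 115) = -1117*138 = -154146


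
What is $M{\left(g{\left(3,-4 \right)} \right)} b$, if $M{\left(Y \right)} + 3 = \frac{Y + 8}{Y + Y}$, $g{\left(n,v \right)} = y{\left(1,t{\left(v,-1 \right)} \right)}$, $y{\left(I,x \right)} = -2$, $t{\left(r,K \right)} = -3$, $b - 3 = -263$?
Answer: $1170$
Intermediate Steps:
$b = -260$ ($b = 3 - 263 = -260$)
$g{\left(n,v \right)} = -2$
$M{\left(Y \right)} = -3 + \frac{8 + Y}{2 Y}$ ($M{\left(Y \right)} = -3 + \frac{Y + 8}{Y + Y} = -3 + \frac{8 + Y}{2 Y}$)
$M{\left(g{\left(3,-4 \right)} \right)} b = \left(- \frac{5}{2} + \frac{4}{-2}\right) \left(-260\right) = \left(- \frac{5}{2} + 4 \left(- \frac{1}{2}\right)\right) \left(-260\right) = \left(- \frac{5}{2} - 2\right) \left(-260\right) = \left(- \frac{9}{2}\right) \left(-260\right) = 1170$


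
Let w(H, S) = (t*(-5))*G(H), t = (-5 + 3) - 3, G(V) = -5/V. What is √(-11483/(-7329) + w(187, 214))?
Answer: 2*√421845608877/1370523 ≈ 0.94781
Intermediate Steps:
t = -5 (t = -2 - 3 = -5)
w(H, S) = -125/H (w(H, S) = (-5*(-5))*(-5/H) = 25*(-5/H) = -125/H)
√(-11483/(-7329) + w(187, 214)) = √(-11483/(-7329) - 125/187) = √(-11483*(-1/7329) - 125*1/187) = √(11483/7329 - 125/187) = √(1231196/1370523) = 2*√421845608877/1370523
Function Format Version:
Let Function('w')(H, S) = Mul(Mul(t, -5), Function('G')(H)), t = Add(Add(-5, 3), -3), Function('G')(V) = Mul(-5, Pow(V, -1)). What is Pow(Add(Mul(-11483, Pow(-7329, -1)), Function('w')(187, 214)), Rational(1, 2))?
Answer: Mul(Rational(2, 1370523), Pow(421845608877, Rational(1, 2))) ≈ 0.94781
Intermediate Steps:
t = -5 (t = Add(-2, -3) = -5)
Function('w')(H, S) = Mul(-125, Pow(H, -1)) (Function('w')(H, S) = Mul(Mul(-5, -5), Mul(-5, Pow(H, -1))) = Mul(25, Mul(-5, Pow(H, -1))) = Mul(-125, Pow(H, -1)))
Pow(Add(Mul(-11483, Pow(-7329, -1)), Function('w')(187, 214)), Rational(1, 2)) = Pow(Add(Mul(-11483, Pow(-7329, -1)), Mul(-125, Pow(187, -1))), Rational(1, 2)) = Pow(Add(Mul(-11483, Rational(-1, 7329)), Mul(-125, Rational(1, 187))), Rational(1, 2)) = Pow(Add(Rational(11483, 7329), Rational(-125, 187)), Rational(1, 2)) = Pow(Rational(1231196, 1370523), Rational(1, 2)) = Mul(Rational(2, 1370523), Pow(421845608877, Rational(1, 2)))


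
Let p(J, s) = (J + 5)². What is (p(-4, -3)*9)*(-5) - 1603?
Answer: -1648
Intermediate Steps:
p(J, s) = (5 + J)²
(p(-4, -3)*9)*(-5) - 1603 = ((5 - 4)²*9)*(-5) - 1603 = (1²*9)*(-5) - 1603 = (1*9)*(-5) - 1603 = 9*(-5) - 1603 = -45 - 1603 = -1648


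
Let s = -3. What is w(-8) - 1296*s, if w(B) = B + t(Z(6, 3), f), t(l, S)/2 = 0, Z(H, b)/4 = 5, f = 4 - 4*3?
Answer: 3880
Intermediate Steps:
f = -8 (f = 4 - 12 = -8)
Z(H, b) = 20 (Z(H, b) = 4*5 = 20)
t(l, S) = 0 (t(l, S) = 2*0 = 0)
w(B) = B (w(B) = B + 0 = B)
w(-8) - 1296*s = -8 - 1296*(-3) = -8 - 144*(-27) = -8 + 3888 = 3880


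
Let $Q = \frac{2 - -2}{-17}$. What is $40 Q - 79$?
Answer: $- \frac{1503}{17} \approx -88.412$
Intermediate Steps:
$Q = - \frac{4}{17}$ ($Q = \left(2 + 2\right) \left(- \frac{1}{17}\right) = 4 \left(- \frac{1}{17}\right) = - \frac{4}{17} \approx -0.23529$)
$40 Q - 79 = 40 \left(- \frac{4}{17}\right) - 79 = - \frac{160}{17} - 79 = - \frac{1503}{17}$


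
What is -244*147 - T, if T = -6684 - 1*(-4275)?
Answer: -33459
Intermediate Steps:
T = -2409 (T = -6684 + 4275 = -2409)
-244*147 - T = -244*147 - 1*(-2409) = -35868 + 2409 = -33459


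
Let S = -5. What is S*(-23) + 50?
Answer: 165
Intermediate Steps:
S*(-23) + 50 = -5*(-23) + 50 = 115 + 50 = 165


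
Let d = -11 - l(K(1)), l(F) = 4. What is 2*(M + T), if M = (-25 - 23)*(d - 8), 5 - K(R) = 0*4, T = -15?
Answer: 2178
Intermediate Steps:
K(R) = 5 (K(R) = 5 - 0*4 = 5 - 1*0 = 5 + 0 = 5)
d = -15 (d = -11 - 1*4 = -11 - 4 = -15)
M = 1104 (M = (-25 - 23)*(-15 - 8) = -48*(-23) = 1104)
2*(M + T) = 2*(1104 - 15) = 2*1089 = 2178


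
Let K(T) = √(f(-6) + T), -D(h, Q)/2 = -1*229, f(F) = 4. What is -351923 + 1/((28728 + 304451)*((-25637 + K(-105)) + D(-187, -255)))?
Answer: -965409506872678909/2743240728434 - I*√101/211229536089418 ≈ -3.5192e+5 - 4.7578e-14*I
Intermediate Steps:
D(h, Q) = 458 (D(h, Q) = -(-2)*229 = -2*(-229) = 458)
K(T) = √(4 + T)
-351923 + 1/((28728 + 304451)*((-25637 + K(-105)) + D(-187, -255))) = -351923 + 1/((28728 + 304451)*((-25637 + √(4 - 105)) + 458)) = -351923 + 1/(333179*((-25637 + √(-101)) + 458)) = -351923 + 1/(333179*((-25637 + I*√101) + 458)) = -351923 + 1/(333179*(-25179 + I*√101))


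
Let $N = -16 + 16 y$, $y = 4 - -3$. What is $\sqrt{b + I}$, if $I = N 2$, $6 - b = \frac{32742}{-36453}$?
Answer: $\frac{2 \sqrt{7341670653}}{12151} \approx 14.103$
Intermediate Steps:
$y = 7$ ($y = 4 + 3 = 7$)
$N = 96$ ($N = -16 + 16 \cdot 7 = -16 + 112 = 96$)
$b = \frac{83820}{12151}$ ($b = 6 - \frac{32742}{-36453} = 6 - 32742 \left(- \frac{1}{36453}\right) = 6 - - \frac{10914}{12151} = 6 + \frac{10914}{12151} = \frac{83820}{12151} \approx 6.8982$)
$I = 192$ ($I = 96 \cdot 2 = 192$)
$\sqrt{b + I} = \sqrt{\frac{83820}{12151} + 192} = \sqrt{\frac{2416812}{12151}} = \frac{2 \sqrt{7341670653}}{12151}$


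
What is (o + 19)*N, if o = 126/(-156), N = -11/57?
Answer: -5203/1482 ≈ -3.5108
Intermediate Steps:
N = -11/57 (N = -11*1/57 = -11/57 ≈ -0.19298)
o = -21/26 (o = 126*(-1/156) = -21/26 ≈ -0.80769)
(o + 19)*N = (-21/26 + 19)*(-11/57) = (473/26)*(-11/57) = -5203/1482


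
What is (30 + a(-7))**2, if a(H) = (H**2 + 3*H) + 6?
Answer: 4096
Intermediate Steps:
a(H) = 6 + H**2 + 3*H
(30 + a(-7))**2 = (30 + (6 + (-7)**2 + 3*(-7)))**2 = (30 + (6 + 49 - 21))**2 = (30 + 34)**2 = 64**2 = 4096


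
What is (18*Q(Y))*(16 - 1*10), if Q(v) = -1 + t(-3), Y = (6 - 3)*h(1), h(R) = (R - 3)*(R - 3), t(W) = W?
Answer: -432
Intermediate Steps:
h(R) = (-3 + R)**2 (h(R) = (-3 + R)*(-3 + R) = (-3 + R)**2)
Y = 12 (Y = (6 - 3)*(-3 + 1)**2 = 3*(-2)**2 = 3*4 = 12)
Q(v) = -4 (Q(v) = -1 - 3 = -4)
(18*Q(Y))*(16 - 1*10) = (18*(-4))*(16 - 1*10) = -72*(16 - 10) = -72*6 = -432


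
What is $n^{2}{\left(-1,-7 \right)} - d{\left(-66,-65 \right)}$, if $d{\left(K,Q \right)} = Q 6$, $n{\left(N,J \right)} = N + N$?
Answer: $394$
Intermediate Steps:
$n{\left(N,J \right)} = 2 N$
$d{\left(K,Q \right)} = 6 Q$
$n^{2}{\left(-1,-7 \right)} - d{\left(-66,-65 \right)} = \left(2 \left(-1\right)\right)^{2} - 6 \left(-65\right) = \left(-2\right)^{2} - -390 = 4 + 390 = 394$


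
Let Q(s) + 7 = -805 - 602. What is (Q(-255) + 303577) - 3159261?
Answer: -2857098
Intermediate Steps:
Q(s) = -1414 (Q(s) = -7 + (-805 - 602) = -7 - 1407 = -1414)
(Q(-255) + 303577) - 3159261 = (-1414 + 303577) - 3159261 = 302163 - 3159261 = -2857098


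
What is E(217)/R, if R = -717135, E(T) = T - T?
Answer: 0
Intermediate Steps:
E(T) = 0
E(217)/R = 0/(-717135) = 0*(-1/717135) = 0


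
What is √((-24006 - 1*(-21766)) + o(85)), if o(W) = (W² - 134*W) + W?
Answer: 4*I*√395 ≈ 79.498*I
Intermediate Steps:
o(W) = W² - 133*W
√((-24006 - 1*(-21766)) + o(85)) = √((-24006 - 1*(-21766)) + 85*(-133 + 85)) = √((-24006 + 21766) + 85*(-48)) = √(-2240 - 4080) = √(-6320) = 4*I*√395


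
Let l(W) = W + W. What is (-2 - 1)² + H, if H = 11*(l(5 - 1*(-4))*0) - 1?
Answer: 8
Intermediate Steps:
l(W) = 2*W
H = -1 (H = 11*((2*(5 - 1*(-4)))*0) - 1 = 11*((2*(5 + 4))*0) - 1 = 11*((2*9)*0) - 1 = 11*(18*0) - 1 = 11*0 - 1 = 0 - 1 = -1)
(-2 - 1)² + H = (-2 - 1)² - 1 = (-3)² - 1 = 9 - 1 = 8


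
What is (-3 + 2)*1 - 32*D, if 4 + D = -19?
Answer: 735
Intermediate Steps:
D = -23 (D = -4 - 19 = -23)
(-3 + 2)*1 - 32*D = (-3 + 2)*1 - 32*(-23) = -1*1 + 736 = -1 + 736 = 735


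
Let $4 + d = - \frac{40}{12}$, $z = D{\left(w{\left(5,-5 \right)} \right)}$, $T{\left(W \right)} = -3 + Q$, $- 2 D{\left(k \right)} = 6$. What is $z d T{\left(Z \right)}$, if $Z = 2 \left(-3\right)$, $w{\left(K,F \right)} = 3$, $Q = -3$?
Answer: $-132$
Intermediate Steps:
$Z = -6$
$D{\left(k \right)} = -3$ ($D{\left(k \right)} = \left(- \frac{1}{2}\right) 6 = -3$)
$T{\left(W \right)} = -6$ ($T{\left(W \right)} = -3 - 3 = -6$)
$z = -3$
$d = - \frac{22}{3}$ ($d = -4 - \frac{40}{12} = -4 - \frac{10}{3} = - \frac{22}{3} \approx -7.3333$)
$z d T{\left(Z \right)} = \left(-3\right) \left(- \frac{22}{3}\right) \left(-6\right) = 22 \left(-6\right) = -132$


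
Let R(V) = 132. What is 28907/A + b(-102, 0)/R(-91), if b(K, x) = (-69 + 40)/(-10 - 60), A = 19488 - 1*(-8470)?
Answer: 19136533/18452280 ≈ 1.0371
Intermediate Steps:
A = 27958 (A = 19488 + 8470 = 27958)
b(K, x) = 29/70 (b(K, x) = -29/(-70) = -29*(-1/70) = 29/70)
28907/A + b(-102, 0)/R(-91) = 28907/27958 + (29/70)/132 = 28907*(1/27958) + (29/70)*(1/132) = 28907/27958 + 29/9240 = 19136533/18452280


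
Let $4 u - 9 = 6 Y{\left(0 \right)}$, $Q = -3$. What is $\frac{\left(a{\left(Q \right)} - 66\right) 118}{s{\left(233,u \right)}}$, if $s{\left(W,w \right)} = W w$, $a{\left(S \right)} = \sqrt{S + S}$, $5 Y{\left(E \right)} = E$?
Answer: $- \frac{10384}{699} + \frac{472 i \sqrt{6}}{2097} \approx -14.856 + 0.55134 i$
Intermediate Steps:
$Y{\left(E \right)} = \frac{E}{5}$
$a{\left(S \right)} = \sqrt{2} \sqrt{S}$ ($a{\left(S \right)} = \sqrt{2 S} = \sqrt{2} \sqrt{S}$)
$u = \frac{9}{4}$ ($u = \frac{9}{4} + \frac{6 \cdot \frac{1}{5} \cdot 0}{4} = \frac{9}{4} + \frac{6 \cdot 0}{4} = \frac{9}{4} + \frac{1}{4} \cdot 0 = \frac{9}{4} + 0 = \frac{9}{4} \approx 2.25$)
$\frac{\left(a{\left(Q \right)} - 66\right) 118}{s{\left(233,u \right)}} = \frac{\left(\sqrt{2} \sqrt{-3} - 66\right) 118}{233 \cdot \frac{9}{4}} = \frac{\left(\sqrt{2} i \sqrt{3} - 66\right) 118}{\frac{2097}{4}} = \left(i \sqrt{6} - 66\right) 118 \cdot \frac{4}{2097} = \left(-66 + i \sqrt{6}\right) 118 \cdot \frac{4}{2097} = \left(-7788 + 118 i \sqrt{6}\right) \frac{4}{2097} = - \frac{10384}{699} + \frac{472 i \sqrt{6}}{2097}$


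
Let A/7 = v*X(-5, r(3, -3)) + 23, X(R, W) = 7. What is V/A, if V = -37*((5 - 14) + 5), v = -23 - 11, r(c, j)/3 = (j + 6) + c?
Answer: -148/1505 ≈ -0.098339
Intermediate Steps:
r(c, j) = 18 + 3*c + 3*j (r(c, j) = 3*((j + 6) + c) = 3*((6 + j) + c) = 3*(6 + c + j) = 18 + 3*c + 3*j)
v = -34
V = 148 (V = -37*(-9 + 5) = -37*(-4) = 148)
A = -1505 (A = 7*(-34*7 + 23) = 7*(-238 + 23) = 7*(-215) = -1505)
V/A = 148/(-1505) = 148*(-1/1505) = -148/1505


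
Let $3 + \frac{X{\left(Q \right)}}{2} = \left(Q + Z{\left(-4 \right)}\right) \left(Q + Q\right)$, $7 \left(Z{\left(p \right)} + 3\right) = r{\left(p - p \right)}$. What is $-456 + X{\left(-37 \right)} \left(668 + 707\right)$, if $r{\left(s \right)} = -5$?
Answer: $\frac{57936558}{7} \approx 8.2766 \cdot 10^{6}$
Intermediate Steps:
$Z{\left(p \right)} = - \frac{26}{7}$ ($Z{\left(p \right)} = -3 + \frac{1}{7} \left(-5\right) = -3 - \frac{5}{7} = - \frac{26}{7}$)
$X{\left(Q \right)} = -6 + 4 Q \left(- \frac{26}{7} + Q\right)$ ($X{\left(Q \right)} = -6 + 2 \left(Q - \frac{26}{7}\right) \left(Q + Q\right) = -6 + 2 \left(- \frac{26}{7} + Q\right) 2 Q = -6 + 2 \cdot 2 Q \left(- \frac{26}{7} + Q\right) = -6 + 4 Q \left(- \frac{26}{7} + Q\right)$)
$-456 + X{\left(-37 \right)} \left(668 + 707\right) = -456 + \left(-6 + 4 \left(-37\right)^{2} - - \frac{3848}{7}\right) \left(668 + 707\right) = -456 + \left(-6 + 4 \cdot 1369 + \frac{3848}{7}\right) 1375 = -456 + \left(-6 + 5476 + \frac{3848}{7}\right) 1375 = -456 + \frac{42138}{7} \cdot 1375 = -456 + \frac{57939750}{7} = \frac{57936558}{7}$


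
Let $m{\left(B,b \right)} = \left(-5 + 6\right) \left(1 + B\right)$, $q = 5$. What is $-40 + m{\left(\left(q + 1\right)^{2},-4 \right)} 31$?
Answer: $1107$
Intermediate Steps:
$m{\left(B,b \right)} = 1 + B$ ($m{\left(B,b \right)} = 1 \left(1 + B\right) = 1 + B$)
$-40 + m{\left(\left(q + 1\right)^{2},-4 \right)} 31 = -40 + \left(1 + \left(5 + 1\right)^{2}\right) 31 = -40 + \left(1 + 6^{2}\right) 31 = -40 + \left(1 + 36\right) 31 = -40 + 37 \cdot 31 = -40 + 1147 = 1107$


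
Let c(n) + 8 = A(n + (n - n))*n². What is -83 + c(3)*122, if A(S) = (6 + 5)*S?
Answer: 35175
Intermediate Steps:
A(S) = 11*S
c(n) = -8 + 11*n³ (c(n) = -8 + (11*(n + (n - n)))*n² = -8 + (11*(n + 0))*n² = -8 + (11*n)*n² = -8 + 11*n³)
-83 + c(3)*122 = -83 + (-8 + 11*3³)*122 = -83 + (-8 + 11*27)*122 = -83 + (-8 + 297)*122 = -83 + 289*122 = -83 + 35258 = 35175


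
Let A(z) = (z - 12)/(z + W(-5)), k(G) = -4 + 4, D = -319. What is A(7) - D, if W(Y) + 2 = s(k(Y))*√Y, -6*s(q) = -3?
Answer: 6679/21 + 2*I*√5/21 ≈ 318.05 + 0.21296*I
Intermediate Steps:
k(G) = 0
s(q) = ½ (s(q) = -⅙*(-3) = ½)
W(Y) = -2 + √Y/2
A(z) = (-12 + z)/(-2 + z + I*√5/2) (A(z) = (z - 12)/(z + (-2 + √(-5)/2)) = (-12 + z)/(z + (-2 + (I*√5)/2)) = (-12 + z)/(z + (-2 + I*√5/2)) = (-12 + z)/(-2 + z + I*√5/2))
A(7) - D = 2*(-12 + 7)/(-4 + 2*7 + I*√5) - 1*(-319) = 2*(-5)/(-4 + 14 + I*√5) + 319 = 2*(-5)/(10 + I*√5) + 319 = -10/(10 + I*√5) + 319 = 319 - 10/(10 + I*√5)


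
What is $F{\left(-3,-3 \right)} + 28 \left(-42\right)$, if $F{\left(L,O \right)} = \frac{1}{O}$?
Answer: $- \frac{3529}{3} \approx -1176.3$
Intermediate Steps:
$F{\left(-3,-3 \right)} + 28 \left(-42\right) = \frac{1}{-3} + 28 \left(-42\right) = - \frac{1}{3} - 1176 = - \frac{3529}{3}$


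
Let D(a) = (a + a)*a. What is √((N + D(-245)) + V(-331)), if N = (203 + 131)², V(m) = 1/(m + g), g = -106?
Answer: √44229565777/437 ≈ 481.25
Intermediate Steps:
D(a) = 2*a² (D(a) = (2*a)*a = 2*a²)
V(m) = 1/(-106 + m) (V(m) = 1/(m - 106) = 1/(-106 + m))
N = 111556 (N = 334² = 111556)
√((N + D(-245)) + V(-331)) = √((111556 + 2*(-245)²) + 1/(-106 - 331)) = √((111556 + 2*60025) + 1/(-437)) = √((111556 + 120050) - 1/437) = √(231606 - 1/437) = √(101211821/437) = √44229565777/437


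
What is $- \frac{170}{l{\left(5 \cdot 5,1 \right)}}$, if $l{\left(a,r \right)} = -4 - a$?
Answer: $\frac{170}{29} \approx 5.8621$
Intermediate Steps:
$- \frac{170}{l{\left(5 \cdot 5,1 \right)}} = - \frac{170}{-4 - 5 \cdot 5} = - \frac{170}{-4 - 25} = - \frac{170}{-29} = \left(-170\right) \left(- \frac{1}{29}\right) = \frac{170}{29}$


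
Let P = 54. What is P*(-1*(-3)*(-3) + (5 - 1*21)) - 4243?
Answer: -5593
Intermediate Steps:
P*(-1*(-3)*(-3) + (5 - 1*21)) - 4243 = 54*(-1*(-3)*(-3) + (5 - 1*21)) - 4243 = 54*(3*(-3) + (5 - 21)) - 4243 = 54*(-9 - 16) - 4243 = 54*(-25) - 4243 = -1350 - 4243 = -5593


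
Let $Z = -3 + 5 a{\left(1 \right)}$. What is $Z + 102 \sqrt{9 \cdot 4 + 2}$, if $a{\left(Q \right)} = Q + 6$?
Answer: $32 + 102 \sqrt{38} \approx 660.77$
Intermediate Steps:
$a{\left(Q \right)} = 6 + Q$
$Z = 32$ ($Z = -3 + 5 \left(6 + 1\right) = -3 + 5 \cdot 7 = -3 + 35 = 32$)
$Z + 102 \sqrt{9 \cdot 4 + 2} = 32 + 102 \sqrt{9 \cdot 4 + 2} = 32 + 102 \sqrt{36 + 2} = 32 + 102 \sqrt{38}$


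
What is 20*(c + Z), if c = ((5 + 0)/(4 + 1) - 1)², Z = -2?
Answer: -40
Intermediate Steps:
c = 0 (c = (5/5 - 1)² = (5*(⅕) - 1)² = (1 - 1)² = 0² = 0)
20*(c + Z) = 20*(0 - 2) = 20*(-2) = -40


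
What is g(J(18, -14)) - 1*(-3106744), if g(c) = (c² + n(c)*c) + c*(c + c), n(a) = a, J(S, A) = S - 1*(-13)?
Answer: 3110588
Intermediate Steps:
J(S, A) = 13 + S (J(S, A) = S + 13 = 13 + S)
g(c) = 4*c² (g(c) = (c² + c*c) + c*(c + c) = (c² + c²) + c*(2*c) = 2*c² + 2*c² = 4*c²)
g(J(18, -14)) - 1*(-3106744) = 4*(13 + 18)² - 1*(-3106744) = 4*31² + 3106744 = 4*961 + 3106744 = 3844 + 3106744 = 3110588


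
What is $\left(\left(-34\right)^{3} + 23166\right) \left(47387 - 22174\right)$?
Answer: $-406887394$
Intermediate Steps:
$\left(\left(-34\right)^{3} + 23166\right) \left(47387 - 22174\right) = \left(-39304 + 23166\right) 25213 = \left(-16138\right) 25213 = -406887394$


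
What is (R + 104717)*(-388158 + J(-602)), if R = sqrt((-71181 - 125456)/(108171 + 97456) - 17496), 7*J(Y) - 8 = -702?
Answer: -284599862600/7 - 2717800*I*sqrt(739814408781383)/1439389 ≈ -4.0657e+10 - 5.1357e+7*I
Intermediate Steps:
J(Y) = -694/7 (J(Y) = 8/7 + (1/7)*(-702) = 8/7 - 702/7 = -694/7)
R = I*sqrt(739814408781383)/205627 (R = sqrt(-196637/205627 - 17496) = sqrt(-3597846629/205627) = I*sqrt(739814408781383)/205627 ≈ 132.28*I)
(R + 104717)*(-388158 + J(-602)) = (I*sqrt(739814408781383)/205627 + 104717)*(-388158 - 694/7) = (104717 + I*sqrt(739814408781383)/205627)*(-2717800/7) = -284599862600/7 - 2717800*I*sqrt(739814408781383)/1439389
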